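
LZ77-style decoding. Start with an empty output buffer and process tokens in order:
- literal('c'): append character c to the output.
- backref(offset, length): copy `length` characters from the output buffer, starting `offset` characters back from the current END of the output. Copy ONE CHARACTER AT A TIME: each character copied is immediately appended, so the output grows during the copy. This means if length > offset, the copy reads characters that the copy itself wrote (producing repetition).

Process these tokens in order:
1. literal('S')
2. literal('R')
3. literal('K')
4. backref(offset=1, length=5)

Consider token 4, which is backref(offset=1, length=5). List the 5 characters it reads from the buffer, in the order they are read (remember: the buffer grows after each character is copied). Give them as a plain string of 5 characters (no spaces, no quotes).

Answer: KKKKK

Derivation:
Token 1: literal('S'). Output: "S"
Token 2: literal('R'). Output: "SR"
Token 3: literal('K'). Output: "SRK"
Token 4: backref(off=1, len=5). Buffer before: "SRK" (len 3)
  byte 1: read out[2]='K', append. Buffer now: "SRKK"
  byte 2: read out[3]='K', append. Buffer now: "SRKKK"
  byte 3: read out[4]='K', append. Buffer now: "SRKKKK"
  byte 4: read out[5]='K', append. Buffer now: "SRKKKKK"
  byte 5: read out[6]='K', append. Buffer now: "SRKKKKKK"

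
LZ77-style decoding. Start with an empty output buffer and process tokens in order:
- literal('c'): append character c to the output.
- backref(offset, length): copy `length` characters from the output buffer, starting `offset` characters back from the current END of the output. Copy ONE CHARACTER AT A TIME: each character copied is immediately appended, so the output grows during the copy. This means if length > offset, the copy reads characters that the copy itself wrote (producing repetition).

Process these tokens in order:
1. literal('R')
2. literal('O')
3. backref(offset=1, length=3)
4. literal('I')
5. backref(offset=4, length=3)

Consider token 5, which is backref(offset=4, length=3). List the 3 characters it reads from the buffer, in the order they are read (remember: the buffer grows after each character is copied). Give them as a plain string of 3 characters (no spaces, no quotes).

Token 1: literal('R'). Output: "R"
Token 2: literal('O'). Output: "RO"
Token 3: backref(off=1, len=3) (overlapping!). Copied 'OOO' from pos 1. Output: "ROOOO"
Token 4: literal('I'). Output: "ROOOOI"
Token 5: backref(off=4, len=3). Buffer before: "ROOOOI" (len 6)
  byte 1: read out[2]='O', append. Buffer now: "ROOOOIO"
  byte 2: read out[3]='O', append. Buffer now: "ROOOOIOO"
  byte 3: read out[4]='O', append. Buffer now: "ROOOOIOOO"

Answer: OOO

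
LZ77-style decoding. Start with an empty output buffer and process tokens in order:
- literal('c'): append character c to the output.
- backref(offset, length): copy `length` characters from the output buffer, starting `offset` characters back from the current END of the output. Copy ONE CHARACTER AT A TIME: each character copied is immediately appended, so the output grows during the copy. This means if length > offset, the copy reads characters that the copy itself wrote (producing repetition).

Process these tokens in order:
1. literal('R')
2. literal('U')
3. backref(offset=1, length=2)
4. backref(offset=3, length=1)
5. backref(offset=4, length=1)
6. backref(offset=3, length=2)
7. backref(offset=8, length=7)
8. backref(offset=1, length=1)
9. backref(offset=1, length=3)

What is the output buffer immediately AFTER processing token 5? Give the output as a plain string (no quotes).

Answer: RUUUUU

Derivation:
Token 1: literal('R'). Output: "R"
Token 2: literal('U'). Output: "RU"
Token 3: backref(off=1, len=2) (overlapping!). Copied 'UU' from pos 1. Output: "RUUU"
Token 4: backref(off=3, len=1). Copied 'U' from pos 1. Output: "RUUUU"
Token 5: backref(off=4, len=1). Copied 'U' from pos 1. Output: "RUUUUU"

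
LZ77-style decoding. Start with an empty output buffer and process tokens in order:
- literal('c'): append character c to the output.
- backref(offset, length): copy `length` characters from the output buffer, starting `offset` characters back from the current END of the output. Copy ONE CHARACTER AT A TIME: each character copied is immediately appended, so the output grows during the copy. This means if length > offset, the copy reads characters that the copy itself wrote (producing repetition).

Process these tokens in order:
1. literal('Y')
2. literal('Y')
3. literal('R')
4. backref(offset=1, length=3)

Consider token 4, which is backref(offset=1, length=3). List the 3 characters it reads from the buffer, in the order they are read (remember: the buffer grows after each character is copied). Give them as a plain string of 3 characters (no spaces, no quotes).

Token 1: literal('Y'). Output: "Y"
Token 2: literal('Y'). Output: "YY"
Token 3: literal('R'). Output: "YYR"
Token 4: backref(off=1, len=3). Buffer before: "YYR" (len 3)
  byte 1: read out[2]='R', append. Buffer now: "YYRR"
  byte 2: read out[3]='R', append. Buffer now: "YYRRR"
  byte 3: read out[4]='R', append. Buffer now: "YYRRRR"

Answer: RRR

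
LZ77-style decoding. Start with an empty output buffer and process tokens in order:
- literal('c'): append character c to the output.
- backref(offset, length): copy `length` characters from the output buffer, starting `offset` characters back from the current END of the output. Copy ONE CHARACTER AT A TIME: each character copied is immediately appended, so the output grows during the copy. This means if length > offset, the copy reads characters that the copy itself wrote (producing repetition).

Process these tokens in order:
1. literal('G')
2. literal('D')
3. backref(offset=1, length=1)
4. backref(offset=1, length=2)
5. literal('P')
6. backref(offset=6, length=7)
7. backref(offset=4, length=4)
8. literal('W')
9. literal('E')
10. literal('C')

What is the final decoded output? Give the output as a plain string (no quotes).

Token 1: literal('G'). Output: "G"
Token 2: literal('D'). Output: "GD"
Token 3: backref(off=1, len=1). Copied 'D' from pos 1. Output: "GDD"
Token 4: backref(off=1, len=2) (overlapping!). Copied 'DD' from pos 2. Output: "GDDDD"
Token 5: literal('P'). Output: "GDDDDP"
Token 6: backref(off=6, len=7) (overlapping!). Copied 'GDDDDPG' from pos 0. Output: "GDDDDPGDDDDPG"
Token 7: backref(off=4, len=4). Copied 'DDPG' from pos 9. Output: "GDDDDPGDDDDPGDDPG"
Token 8: literal('W'). Output: "GDDDDPGDDDDPGDDPGW"
Token 9: literal('E'). Output: "GDDDDPGDDDDPGDDPGWE"
Token 10: literal('C'). Output: "GDDDDPGDDDDPGDDPGWEC"

Answer: GDDDDPGDDDDPGDDPGWEC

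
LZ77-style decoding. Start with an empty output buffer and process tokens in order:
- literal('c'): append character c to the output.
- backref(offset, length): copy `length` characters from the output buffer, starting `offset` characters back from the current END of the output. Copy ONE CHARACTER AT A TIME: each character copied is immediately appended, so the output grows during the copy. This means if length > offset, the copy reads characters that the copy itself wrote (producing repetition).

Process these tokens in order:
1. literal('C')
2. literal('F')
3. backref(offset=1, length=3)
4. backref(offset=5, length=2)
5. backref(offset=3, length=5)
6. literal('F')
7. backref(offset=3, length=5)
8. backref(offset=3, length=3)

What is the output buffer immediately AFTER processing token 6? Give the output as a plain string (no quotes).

Token 1: literal('C'). Output: "C"
Token 2: literal('F'). Output: "CF"
Token 3: backref(off=1, len=3) (overlapping!). Copied 'FFF' from pos 1. Output: "CFFFF"
Token 4: backref(off=5, len=2). Copied 'CF' from pos 0. Output: "CFFFFCF"
Token 5: backref(off=3, len=5) (overlapping!). Copied 'FCFFC' from pos 4. Output: "CFFFFCFFCFFC"
Token 6: literal('F'). Output: "CFFFFCFFCFFCF"

Answer: CFFFFCFFCFFCF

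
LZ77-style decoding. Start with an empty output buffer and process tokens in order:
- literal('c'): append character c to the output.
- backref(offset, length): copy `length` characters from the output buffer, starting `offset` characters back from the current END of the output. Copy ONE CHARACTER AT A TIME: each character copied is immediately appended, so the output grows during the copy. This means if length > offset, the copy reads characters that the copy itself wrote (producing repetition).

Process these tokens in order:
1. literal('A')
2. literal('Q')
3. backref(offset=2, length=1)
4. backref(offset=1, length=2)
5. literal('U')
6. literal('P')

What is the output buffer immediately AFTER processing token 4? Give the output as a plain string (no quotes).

Answer: AQAAA

Derivation:
Token 1: literal('A'). Output: "A"
Token 2: literal('Q'). Output: "AQ"
Token 3: backref(off=2, len=1). Copied 'A' from pos 0. Output: "AQA"
Token 4: backref(off=1, len=2) (overlapping!). Copied 'AA' from pos 2. Output: "AQAAA"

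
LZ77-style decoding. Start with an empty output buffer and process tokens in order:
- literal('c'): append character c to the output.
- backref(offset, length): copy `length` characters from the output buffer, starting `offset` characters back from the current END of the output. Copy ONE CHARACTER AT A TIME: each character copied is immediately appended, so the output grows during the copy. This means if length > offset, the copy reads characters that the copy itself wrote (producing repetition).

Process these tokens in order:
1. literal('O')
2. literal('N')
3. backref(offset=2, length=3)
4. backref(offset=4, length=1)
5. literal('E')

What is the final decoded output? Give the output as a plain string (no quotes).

Token 1: literal('O'). Output: "O"
Token 2: literal('N'). Output: "ON"
Token 3: backref(off=2, len=3) (overlapping!). Copied 'ONO' from pos 0. Output: "ONONO"
Token 4: backref(off=4, len=1). Copied 'N' from pos 1. Output: "ONONON"
Token 5: literal('E'). Output: "ONONONE"

Answer: ONONONE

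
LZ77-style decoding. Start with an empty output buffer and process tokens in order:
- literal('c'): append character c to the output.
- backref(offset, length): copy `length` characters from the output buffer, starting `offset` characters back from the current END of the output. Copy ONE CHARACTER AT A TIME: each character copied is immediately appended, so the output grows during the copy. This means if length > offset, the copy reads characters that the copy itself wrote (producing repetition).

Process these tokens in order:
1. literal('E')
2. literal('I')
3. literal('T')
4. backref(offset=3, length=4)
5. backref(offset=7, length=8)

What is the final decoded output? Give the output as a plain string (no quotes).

Answer: EITEITEEITEITEE

Derivation:
Token 1: literal('E'). Output: "E"
Token 2: literal('I'). Output: "EI"
Token 3: literal('T'). Output: "EIT"
Token 4: backref(off=3, len=4) (overlapping!). Copied 'EITE' from pos 0. Output: "EITEITE"
Token 5: backref(off=7, len=8) (overlapping!). Copied 'EITEITEE' from pos 0. Output: "EITEITEEITEITEE"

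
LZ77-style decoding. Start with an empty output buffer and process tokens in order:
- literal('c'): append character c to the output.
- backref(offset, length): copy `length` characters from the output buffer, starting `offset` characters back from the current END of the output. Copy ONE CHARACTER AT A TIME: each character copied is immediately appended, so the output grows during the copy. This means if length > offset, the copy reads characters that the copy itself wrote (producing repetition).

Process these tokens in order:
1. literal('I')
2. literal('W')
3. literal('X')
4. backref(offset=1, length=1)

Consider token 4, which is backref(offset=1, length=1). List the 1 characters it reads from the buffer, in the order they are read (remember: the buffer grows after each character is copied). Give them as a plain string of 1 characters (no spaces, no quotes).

Answer: X

Derivation:
Token 1: literal('I'). Output: "I"
Token 2: literal('W'). Output: "IW"
Token 3: literal('X'). Output: "IWX"
Token 4: backref(off=1, len=1). Buffer before: "IWX" (len 3)
  byte 1: read out[2]='X', append. Buffer now: "IWXX"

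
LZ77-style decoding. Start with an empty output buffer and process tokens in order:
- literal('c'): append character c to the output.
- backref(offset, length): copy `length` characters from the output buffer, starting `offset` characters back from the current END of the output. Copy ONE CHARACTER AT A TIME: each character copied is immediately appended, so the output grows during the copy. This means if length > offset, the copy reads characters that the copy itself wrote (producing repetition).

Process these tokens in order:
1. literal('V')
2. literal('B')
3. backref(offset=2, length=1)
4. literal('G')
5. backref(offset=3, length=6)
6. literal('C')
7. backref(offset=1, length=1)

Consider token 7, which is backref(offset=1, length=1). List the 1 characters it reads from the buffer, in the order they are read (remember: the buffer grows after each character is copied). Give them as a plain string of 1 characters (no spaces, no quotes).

Answer: C

Derivation:
Token 1: literal('V'). Output: "V"
Token 2: literal('B'). Output: "VB"
Token 3: backref(off=2, len=1). Copied 'V' from pos 0. Output: "VBV"
Token 4: literal('G'). Output: "VBVG"
Token 5: backref(off=3, len=6) (overlapping!). Copied 'BVGBVG' from pos 1. Output: "VBVGBVGBVG"
Token 6: literal('C'). Output: "VBVGBVGBVGC"
Token 7: backref(off=1, len=1). Buffer before: "VBVGBVGBVGC" (len 11)
  byte 1: read out[10]='C', append. Buffer now: "VBVGBVGBVGCC"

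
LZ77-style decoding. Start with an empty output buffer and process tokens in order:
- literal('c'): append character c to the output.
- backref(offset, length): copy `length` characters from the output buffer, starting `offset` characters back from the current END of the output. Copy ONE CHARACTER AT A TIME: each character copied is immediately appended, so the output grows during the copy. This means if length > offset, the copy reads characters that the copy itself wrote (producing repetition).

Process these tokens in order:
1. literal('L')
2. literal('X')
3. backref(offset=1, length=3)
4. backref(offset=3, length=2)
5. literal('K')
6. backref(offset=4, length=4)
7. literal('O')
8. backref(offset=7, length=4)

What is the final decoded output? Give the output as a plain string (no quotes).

Token 1: literal('L'). Output: "L"
Token 2: literal('X'). Output: "LX"
Token 3: backref(off=1, len=3) (overlapping!). Copied 'XXX' from pos 1. Output: "LXXXX"
Token 4: backref(off=3, len=2). Copied 'XX' from pos 2. Output: "LXXXXXX"
Token 5: literal('K'). Output: "LXXXXXXK"
Token 6: backref(off=4, len=4). Copied 'XXXK' from pos 4. Output: "LXXXXXXKXXXK"
Token 7: literal('O'). Output: "LXXXXXXKXXXKO"
Token 8: backref(off=7, len=4). Copied 'XKXX' from pos 6. Output: "LXXXXXXKXXXKOXKXX"

Answer: LXXXXXXKXXXKOXKXX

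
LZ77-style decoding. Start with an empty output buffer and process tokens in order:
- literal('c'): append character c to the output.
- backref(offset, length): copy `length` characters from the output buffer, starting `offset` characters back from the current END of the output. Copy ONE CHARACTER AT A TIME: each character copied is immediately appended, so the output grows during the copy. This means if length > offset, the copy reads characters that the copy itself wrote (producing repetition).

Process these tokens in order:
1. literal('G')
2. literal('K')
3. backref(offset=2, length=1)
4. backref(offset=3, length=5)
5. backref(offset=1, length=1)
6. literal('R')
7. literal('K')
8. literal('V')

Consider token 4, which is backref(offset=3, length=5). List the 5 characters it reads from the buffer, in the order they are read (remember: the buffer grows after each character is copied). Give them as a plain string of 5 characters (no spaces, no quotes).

Token 1: literal('G'). Output: "G"
Token 2: literal('K'). Output: "GK"
Token 3: backref(off=2, len=1). Copied 'G' from pos 0. Output: "GKG"
Token 4: backref(off=3, len=5). Buffer before: "GKG" (len 3)
  byte 1: read out[0]='G', append. Buffer now: "GKGG"
  byte 2: read out[1]='K', append. Buffer now: "GKGGK"
  byte 3: read out[2]='G', append. Buffer now: "GKGGKG"
  byte 4: read out[3]='G', append. Buffer now: "GKGGKGG"
  byte 5: read out[4]='K', append. Buffer now: "GKGGKGGK"

Answer: GKGGK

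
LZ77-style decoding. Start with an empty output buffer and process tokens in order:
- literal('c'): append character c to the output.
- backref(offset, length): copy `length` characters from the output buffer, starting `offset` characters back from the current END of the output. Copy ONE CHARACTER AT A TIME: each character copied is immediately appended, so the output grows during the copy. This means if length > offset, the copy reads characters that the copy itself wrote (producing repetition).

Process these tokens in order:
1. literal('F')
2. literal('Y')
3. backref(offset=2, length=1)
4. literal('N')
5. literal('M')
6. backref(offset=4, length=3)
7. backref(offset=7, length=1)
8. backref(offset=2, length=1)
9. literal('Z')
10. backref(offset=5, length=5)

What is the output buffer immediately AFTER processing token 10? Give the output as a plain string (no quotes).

Token 1: literal('F'). Output: "F"
Token 2: literal('Y'). Output: "FY"
Token 3: backref(off=2, len=1). Copied 'F' from pos 0. Output: "FYF"
Token 4: literal('N'). Output: "FYFN"
Token 5: literal('M'). Output: "FYFNM"
Token 6: backref(off=4, len=3). Copied 'YFN' from pos 1. Output: "FYFNMYFN"
Token 7: backref(off=7, len=1). Copied 'Y' from pos 1. Output: "FYFNMYFNY"
Token 8: backref(off=2, len=1). Copied 'N' from pos 7. Output: "FYFNMYFNYN"
Token 9: literal('Z'). Output: "FYFNMYFNYNZ"
Token 10: backref(off=5, len=5). Copied 'FNYNZ' from pos 6. Output: "FYFNMYFNYNZFNYNZ"

Answer: FYFNMYFNYNZFNYNZ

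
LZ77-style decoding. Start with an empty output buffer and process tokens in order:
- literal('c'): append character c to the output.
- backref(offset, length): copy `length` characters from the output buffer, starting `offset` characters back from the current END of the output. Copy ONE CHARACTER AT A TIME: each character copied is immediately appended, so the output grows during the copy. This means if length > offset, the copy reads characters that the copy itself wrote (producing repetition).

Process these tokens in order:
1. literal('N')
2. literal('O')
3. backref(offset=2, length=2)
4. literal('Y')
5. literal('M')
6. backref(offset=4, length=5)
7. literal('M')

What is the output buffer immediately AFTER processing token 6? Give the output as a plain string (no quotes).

Answer: NONOYMNOYMN

Derivation:
Token 1: literal('N'). Output: "N"
Token 2: literal('O'). Output: "NO"
Token 3: backref(off=2, len=2). Copied 'NO' from pos 0. Output: "NONO"
Token 4: literal('Y'). Output: "NONOY"
Token 5: literal('M'). Output: "NONOYM"
Token 6: backref(off=4, len=5) (overlapping!). Copied 'NOYMN' from pos 2. Output: "NONOYMNOYMN"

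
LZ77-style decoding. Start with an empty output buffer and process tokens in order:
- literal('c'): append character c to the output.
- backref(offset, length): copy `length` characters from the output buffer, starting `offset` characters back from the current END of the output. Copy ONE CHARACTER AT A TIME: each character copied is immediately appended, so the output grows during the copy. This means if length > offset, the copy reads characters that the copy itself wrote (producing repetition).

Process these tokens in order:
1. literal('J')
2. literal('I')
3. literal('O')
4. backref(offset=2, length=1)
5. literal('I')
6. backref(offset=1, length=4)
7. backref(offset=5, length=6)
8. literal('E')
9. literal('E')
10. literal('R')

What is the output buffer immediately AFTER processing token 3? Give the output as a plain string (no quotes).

Token 1: literal('J'). Output: "J"
Token 2: literal('I'). Output: "JI"
Token 3: literal('O'). Output: "JIO"

Answer: JIO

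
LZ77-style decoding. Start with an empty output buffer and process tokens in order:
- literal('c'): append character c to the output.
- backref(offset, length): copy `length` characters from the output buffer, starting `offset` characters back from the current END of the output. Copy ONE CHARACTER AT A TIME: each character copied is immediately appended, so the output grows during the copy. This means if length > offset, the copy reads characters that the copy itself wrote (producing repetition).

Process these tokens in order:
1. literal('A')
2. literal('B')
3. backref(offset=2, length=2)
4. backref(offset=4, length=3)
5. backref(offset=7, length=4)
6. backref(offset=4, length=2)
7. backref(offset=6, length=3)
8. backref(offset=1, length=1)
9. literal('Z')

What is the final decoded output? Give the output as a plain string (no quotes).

Answer: ABABABAABABABABAAZ

Derivation:
Token 1: literal('A'). Output: "A"
Token 2: literal('B'). Output: "AB"
Token 3: backref(off=2, len=2). Copied 'AB' from pos 0. Output: "ABAB"
Token 4: backref(off=4, len=3). Copied 'ABA' from pos 0. Output: "ABABABA"
Token 5: backref(off=7, len=4). Copied 'ABAB' from pos 0. Output: "ABABABAABAB"
Token 6: backref(off=4, len=2). Copied 'AB' from pos 7. Output: "ABABABAABABAB"
Token 7: backref(off=6, len=3). Copied 'ABA' from pos 7. Output: "ABABABAABABABABA"
Token 8: backref(off=1, len=1). Copied 'A' from pos 15. Output: "ABABABAABABABABAA"
Token 9: literal('Z'). Output: "ABABABAABABABABAAZ"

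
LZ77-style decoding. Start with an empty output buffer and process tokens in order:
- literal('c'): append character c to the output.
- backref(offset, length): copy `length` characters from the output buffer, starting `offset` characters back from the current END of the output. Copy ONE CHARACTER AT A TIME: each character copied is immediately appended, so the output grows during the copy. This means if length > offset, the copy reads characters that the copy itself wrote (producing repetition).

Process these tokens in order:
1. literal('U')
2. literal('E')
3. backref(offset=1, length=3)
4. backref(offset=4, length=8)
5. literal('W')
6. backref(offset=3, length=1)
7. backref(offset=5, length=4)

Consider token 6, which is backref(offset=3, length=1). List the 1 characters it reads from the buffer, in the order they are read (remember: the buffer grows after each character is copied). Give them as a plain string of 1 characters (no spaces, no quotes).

Answer: E

Derivation:
Token 1: literal('U'). Output: "U"
Token 2: literal('E'). Output: "UE"
Token 3: backref(off=1, len=3) (overlapping!). Copied 'EEE' from pos 1. Output: "UEEEE"
Token 4: backref(off=4, len=8) (overlapping!). Copied 'EEEEEEEE' from pos 1. Output: "UEEEEEEEEEEEE"
Token 5: literal('W'). Output: "UEEEEEEEEEEEEW"
Token 6: backref(off=3, len=1). Buffer before: "UEEEEEEEEEEEEW" (len 14)
  byte 1: read out[11]='E', append. Buffer now: "UEEEEEEEEEEEEWE"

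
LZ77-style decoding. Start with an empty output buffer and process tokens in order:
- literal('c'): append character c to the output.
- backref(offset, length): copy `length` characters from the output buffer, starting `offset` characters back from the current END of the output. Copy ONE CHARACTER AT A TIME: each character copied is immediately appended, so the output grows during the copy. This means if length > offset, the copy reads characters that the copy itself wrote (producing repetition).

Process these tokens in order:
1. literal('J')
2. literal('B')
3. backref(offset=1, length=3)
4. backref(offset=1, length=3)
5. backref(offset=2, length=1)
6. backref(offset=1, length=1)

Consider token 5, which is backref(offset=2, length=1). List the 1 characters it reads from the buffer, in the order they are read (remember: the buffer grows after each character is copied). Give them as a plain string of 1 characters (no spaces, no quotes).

Token 1: literal('J'). Output: "J"
Token 2: literal('B'). Output: "JB"
Token 3: backref(off=1, len=3) (overlapping!). Copied 'BBB' from pos 1. Output: "JBBBB"
Token 4: backref(off=1, len=3) (overlapping!). Copied 'BBB' from pos 4. Output: "JBBBBBBB"
Token 5: backref(off=2, len=1). Buffer before: "JBBBBBBB" (len 8)
  byte 1: read out[6]='B', append. Buffer now: "JBBBBBBBB"

Answer: B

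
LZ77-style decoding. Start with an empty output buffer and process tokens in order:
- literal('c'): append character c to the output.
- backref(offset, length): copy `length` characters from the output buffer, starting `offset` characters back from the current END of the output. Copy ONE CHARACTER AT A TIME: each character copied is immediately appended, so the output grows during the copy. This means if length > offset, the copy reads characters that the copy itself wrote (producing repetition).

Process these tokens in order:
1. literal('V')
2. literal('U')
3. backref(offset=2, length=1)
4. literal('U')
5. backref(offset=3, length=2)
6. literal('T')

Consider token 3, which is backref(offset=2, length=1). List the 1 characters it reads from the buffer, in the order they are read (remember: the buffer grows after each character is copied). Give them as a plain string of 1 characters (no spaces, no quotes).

Token 1: literal('V'). Output: "V"
Token 2: literal('U'). Output: "VU"
Token 3: backref(off=2, len=1). Buffer before: "VU" (len 2)
  byte 1: read out[0]='V', append. Buffer now: "VUV"

Answer: V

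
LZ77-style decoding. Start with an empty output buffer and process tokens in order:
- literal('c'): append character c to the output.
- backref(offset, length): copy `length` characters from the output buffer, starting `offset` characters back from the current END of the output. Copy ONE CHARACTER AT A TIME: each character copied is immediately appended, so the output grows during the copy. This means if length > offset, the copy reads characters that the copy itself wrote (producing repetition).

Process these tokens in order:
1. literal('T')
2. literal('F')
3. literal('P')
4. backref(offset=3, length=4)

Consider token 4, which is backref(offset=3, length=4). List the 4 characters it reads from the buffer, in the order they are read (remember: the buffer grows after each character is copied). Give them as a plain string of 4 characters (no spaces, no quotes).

Answer: TFPT

Derivation:
Token 1: literal('T'). Output: "T"
Token 2: literal('F'). Output: "TF"
Token 3: literal('P'). Output: "TFP"
Token 4: backref(off=3, len=4). Buffer before: "TFP" (len 3)
  byte 1: read out[0]='T', append. Buffer now: "TFPT"
  byte 2: read out[1]='F', append. Buffer now: "TFPTF"
  byte 3: read out[2]='P', append. Buffer now: "TFPTFP"
  byte 4: read out[3]='T', append. Buffer now: "TFPTFPT"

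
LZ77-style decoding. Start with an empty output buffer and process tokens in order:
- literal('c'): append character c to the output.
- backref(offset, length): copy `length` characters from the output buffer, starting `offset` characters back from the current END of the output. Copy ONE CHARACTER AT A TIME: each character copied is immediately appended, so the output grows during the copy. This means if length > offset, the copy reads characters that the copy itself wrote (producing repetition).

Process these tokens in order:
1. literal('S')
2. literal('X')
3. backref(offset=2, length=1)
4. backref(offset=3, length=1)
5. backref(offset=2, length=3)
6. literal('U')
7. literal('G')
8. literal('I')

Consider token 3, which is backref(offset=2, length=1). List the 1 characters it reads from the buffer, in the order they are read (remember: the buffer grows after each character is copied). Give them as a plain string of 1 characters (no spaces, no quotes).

Answer: S

Derivation:
Token 1: literal('S'). Output: "S"
Token 2: literal('X'). Output: "SX"
Token 3: backref(off=2, len=1). Buffer before: "SX" (len 2)
  byte 1: read out[0]='S', append. Buffer now: "SXS"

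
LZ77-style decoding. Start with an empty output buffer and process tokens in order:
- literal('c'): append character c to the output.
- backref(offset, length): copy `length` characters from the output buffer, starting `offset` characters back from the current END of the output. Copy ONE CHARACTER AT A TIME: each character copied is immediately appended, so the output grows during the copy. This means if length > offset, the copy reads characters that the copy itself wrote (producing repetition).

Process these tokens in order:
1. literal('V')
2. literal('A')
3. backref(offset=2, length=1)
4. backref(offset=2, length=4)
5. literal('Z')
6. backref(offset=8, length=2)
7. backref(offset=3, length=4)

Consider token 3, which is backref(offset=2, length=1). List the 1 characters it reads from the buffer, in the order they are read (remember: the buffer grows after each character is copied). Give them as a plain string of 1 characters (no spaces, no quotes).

Answer: V

Derivation:
Token 1: literal('V'). Output: "V"
Token 2: literal('A'). Output: "VA"
Token 3: backref(off=2, len=1). Buffer before: "VA" (len 2)
  byte 1: read out[0]='V', append. Buffer now: "VAV"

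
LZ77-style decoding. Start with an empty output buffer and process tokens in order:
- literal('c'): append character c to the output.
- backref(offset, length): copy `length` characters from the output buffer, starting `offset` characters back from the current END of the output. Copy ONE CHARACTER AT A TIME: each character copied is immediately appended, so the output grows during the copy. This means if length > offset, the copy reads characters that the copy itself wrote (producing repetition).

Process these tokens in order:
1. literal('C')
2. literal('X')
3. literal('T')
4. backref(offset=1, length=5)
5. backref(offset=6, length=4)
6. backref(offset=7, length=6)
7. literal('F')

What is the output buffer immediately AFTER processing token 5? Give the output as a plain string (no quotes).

Answer: CXTTTTTTTTTT

Derivation:
Token 1: literal('C'). Output: "C"
Token 2: literal('X'). Output: "CX"
Token 3: literal('T'). Output: "CXT"
Token 4: backref(off=1, len=5) (overlapping!). Copied 'TTTTT' from pos 2. Output: "CXTTTTTT"
Token 5: backref(off=6, len=4). Copied 'TTTT' from pos 2. Output: "CXTTTTTTTTTT"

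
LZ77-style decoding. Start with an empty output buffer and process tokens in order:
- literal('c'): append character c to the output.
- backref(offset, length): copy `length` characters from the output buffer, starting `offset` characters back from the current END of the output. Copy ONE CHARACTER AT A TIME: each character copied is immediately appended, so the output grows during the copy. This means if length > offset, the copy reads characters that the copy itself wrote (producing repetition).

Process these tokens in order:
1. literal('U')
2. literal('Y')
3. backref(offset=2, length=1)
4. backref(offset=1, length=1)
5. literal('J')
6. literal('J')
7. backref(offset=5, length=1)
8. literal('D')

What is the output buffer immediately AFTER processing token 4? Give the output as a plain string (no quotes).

Token 1: literal('U'). Output: "U"
Token 2: literal('Y'). Output: "UY"
Token 3: backref(off=2, len=1). Copied 'U' from pos 0. Output: "UYU"
Token 4: backref(off=1, len=1). Copied 'U' from pos 2. Output: "UYUU"

Answer: UYUU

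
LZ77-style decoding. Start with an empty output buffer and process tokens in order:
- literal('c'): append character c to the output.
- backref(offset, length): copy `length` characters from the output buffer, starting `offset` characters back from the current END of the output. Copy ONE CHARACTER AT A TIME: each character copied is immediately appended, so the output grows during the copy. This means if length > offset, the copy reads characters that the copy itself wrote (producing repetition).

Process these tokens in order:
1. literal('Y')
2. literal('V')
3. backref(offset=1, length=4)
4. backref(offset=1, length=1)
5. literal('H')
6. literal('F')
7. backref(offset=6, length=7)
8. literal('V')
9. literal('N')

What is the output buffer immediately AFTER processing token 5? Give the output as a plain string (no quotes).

Answer: YVVVVVVH

Derivation:
Token 1: literal('Y'). Output: "Y"
Token 2: literal('V'). Output: "YV"
Token 3: backref(off=1, len=4) (overlapping!). Copied 'VVVV' from pos 1. Output: "YVVVVV"
Token 4: backref(off=1, len=1). Copied 'V' from pos 5. Output: "YVVVVVV"
Token 5: literal('H'). Output: "YVVVVVVH"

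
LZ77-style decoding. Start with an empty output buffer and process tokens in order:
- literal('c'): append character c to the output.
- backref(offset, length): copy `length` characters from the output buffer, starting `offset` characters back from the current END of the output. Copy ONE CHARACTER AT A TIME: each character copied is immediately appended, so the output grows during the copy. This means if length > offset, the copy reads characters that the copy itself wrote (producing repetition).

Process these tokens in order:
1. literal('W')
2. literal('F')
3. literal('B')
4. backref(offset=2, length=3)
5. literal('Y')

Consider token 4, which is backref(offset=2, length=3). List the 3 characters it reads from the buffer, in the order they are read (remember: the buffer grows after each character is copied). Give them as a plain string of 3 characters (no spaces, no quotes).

Token 1: literal('W'). Output: "W"
Token 2: literal('F'). Output: "WF"
Token 3: literal('B'). Output: "WFB"
Token 4: backref(off=2, len=3). Buffer before: "WFB" (len 3)
  byte 1: read out[1]='F', append. Buffer now: "WFBF"
  byte 2: read out[2]='B', append. Buffer now: "WFBFB"
  byte 3: read out[3]='F', append. Buffer now: "WFBFBF"

Answer: FBF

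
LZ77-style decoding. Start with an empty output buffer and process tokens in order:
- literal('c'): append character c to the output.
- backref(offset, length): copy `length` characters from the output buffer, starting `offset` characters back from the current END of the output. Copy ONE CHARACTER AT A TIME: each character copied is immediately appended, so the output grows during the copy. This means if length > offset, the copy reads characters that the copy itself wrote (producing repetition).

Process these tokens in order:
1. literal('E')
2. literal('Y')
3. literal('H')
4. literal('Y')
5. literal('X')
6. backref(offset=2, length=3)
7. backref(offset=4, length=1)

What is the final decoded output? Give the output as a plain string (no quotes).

Answer: EYHYXYXYX

Derivation:
Token 1: literal('E'). Output: "E"
Token 2: literal('Y'). Output: "EY"
Token 3: literal('H'). Output: "EYH"
Token 4: literal('Y'). Output: "EYHY"
Token 5: literal('X'). Output: "EYHYX"
Token 6: backref(off=2, len=3) (overlapping!). Copied 'YXY' from pos 3. Output: "EYHYXYXY"
Token 7: backref(off=4, len=1). Copied 'X' from pos 4. Output: "EYHYXYXYX"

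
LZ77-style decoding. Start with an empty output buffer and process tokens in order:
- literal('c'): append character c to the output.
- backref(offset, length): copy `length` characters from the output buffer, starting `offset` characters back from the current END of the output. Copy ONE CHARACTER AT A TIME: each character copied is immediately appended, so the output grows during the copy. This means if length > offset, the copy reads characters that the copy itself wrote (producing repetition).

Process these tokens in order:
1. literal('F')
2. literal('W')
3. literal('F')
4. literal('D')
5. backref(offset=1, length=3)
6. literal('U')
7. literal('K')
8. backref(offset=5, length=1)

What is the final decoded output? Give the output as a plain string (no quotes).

Token 1: literal('F'). Output: "F"
Token 2: literal('W'). Output: "FW"
Token 3: literal('F'). Output: "FWF"
Token 4: literal('D'). Output: "FWFD"
Token 5: backref(off=1, len=3) (overlapping!). Copied 'DDD' from pos 3. Output: "FWFDDDD"
Token 6: literal('U'). Output: "FWFDDDDU"
Token 7: literal('K'). Output: "FWFDDDDUK"
Token 8: backref(off=5, len=1). Copied 'D' from pos 4. Output: "FWFDDDDUKD"

Answer: FWFDDDDUKD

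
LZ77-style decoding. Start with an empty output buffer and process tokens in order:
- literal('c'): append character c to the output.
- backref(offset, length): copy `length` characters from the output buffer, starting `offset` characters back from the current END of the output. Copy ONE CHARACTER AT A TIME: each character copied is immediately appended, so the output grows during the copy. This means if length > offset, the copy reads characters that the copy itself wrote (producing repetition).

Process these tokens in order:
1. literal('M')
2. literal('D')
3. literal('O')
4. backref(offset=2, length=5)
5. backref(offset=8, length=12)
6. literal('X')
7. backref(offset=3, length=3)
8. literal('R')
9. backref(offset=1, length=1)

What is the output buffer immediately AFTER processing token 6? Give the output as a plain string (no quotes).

Answer: MDODODODMDODODODMDODX

Derivation:
Token 1: literal('M'). Output: "M"
Token 2: literal('D'). Output: "MD"
Token 3: literal('O'). Output: "MDO"
Token 4: backref(off=2, len=5) (overlapping!). Copied 'DODOD' from pos 1. Output: "MDODODOD"
Token 5: backref(off=8, len=12) (overlapping!). Copied 'MDODODODMDOD' from pos 0. Output: "MDODODODMDODODODMDOD"
Token 6: literal('X'). Output: "MDODODODMDODODODMDODX"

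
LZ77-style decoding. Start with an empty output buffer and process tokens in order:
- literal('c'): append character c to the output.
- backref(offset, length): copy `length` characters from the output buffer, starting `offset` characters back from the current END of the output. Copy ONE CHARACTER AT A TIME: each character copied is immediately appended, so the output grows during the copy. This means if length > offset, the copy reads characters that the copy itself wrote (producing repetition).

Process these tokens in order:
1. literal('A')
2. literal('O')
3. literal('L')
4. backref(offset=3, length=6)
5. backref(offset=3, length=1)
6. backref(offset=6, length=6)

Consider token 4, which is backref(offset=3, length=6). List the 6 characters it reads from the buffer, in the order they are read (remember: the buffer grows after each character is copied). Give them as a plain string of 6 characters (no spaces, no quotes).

Answer: AOLAOL

Derivation:
Token 1: literal('A'). Output: "A"
Token 2: literal('O'). Output: "AO"
Token 3: literal('L'). Output: "AOL"
Token 4: backref(off=3, len=6). Buffer before: "AOL" (len 3)
  byte 1: read out[0]='A', append. Buffer now: "AOLA"
  byte 2: read out[1]='O', append. Buffer now: "AOLAO"
  byte 3: read out[2]='L', append. Buffer now: "AOLAOL"
  byte 4: read out[3]='A', append. Buffer now: "AOLAOLA"
  byte 5: read out[4]='O', append. Buffer now: "AOLAOLAO"
  byte 6: read out[5]='L', append. Buffer now: "AOLAOLAOL"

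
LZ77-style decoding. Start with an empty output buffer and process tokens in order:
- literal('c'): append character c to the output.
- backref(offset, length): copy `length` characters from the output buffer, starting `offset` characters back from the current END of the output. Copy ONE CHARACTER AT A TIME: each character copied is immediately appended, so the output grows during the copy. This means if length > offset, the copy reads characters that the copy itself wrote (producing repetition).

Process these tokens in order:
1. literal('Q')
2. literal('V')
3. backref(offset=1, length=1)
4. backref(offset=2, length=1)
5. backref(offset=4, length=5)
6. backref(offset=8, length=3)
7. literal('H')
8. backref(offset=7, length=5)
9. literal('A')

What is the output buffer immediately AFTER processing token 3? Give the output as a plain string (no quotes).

Token 1: literal('Q'). Output: "Q"
Token 2: literal('V'). Output: "QV"
Token 3: backref(off=1, len=1). Copied 'V' from pos 1. Output: "QVV"

Answer: QVV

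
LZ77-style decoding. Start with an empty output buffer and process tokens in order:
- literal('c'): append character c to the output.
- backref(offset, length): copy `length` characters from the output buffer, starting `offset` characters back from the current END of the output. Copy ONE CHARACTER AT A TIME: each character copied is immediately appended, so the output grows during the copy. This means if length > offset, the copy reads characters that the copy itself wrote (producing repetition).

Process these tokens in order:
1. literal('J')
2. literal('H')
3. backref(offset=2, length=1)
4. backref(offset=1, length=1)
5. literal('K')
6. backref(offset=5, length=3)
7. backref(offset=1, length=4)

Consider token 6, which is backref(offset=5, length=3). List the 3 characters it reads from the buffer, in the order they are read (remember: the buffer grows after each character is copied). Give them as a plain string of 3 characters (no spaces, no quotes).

Token 1: literal('J'). Output: "J"
Token 2: literal('H'). Output: "JH"
Token 3: backref(off=2, len=1). Copied 'J' from pos 0. Output: "JHJ"
Token 4: backref(off=1, len=1). Copied 'J' from pos 2. Output: "JHJJ"
Token 5: literal('K'). Output: "JHJJK"
Token 6: backref(off=5, len=3). Buffer before: "JHJJK" (len 5)
  byte 1: read out[0]='J', append. Buffer now: "JHJJKJ"
  byte 2: read out[1]='H', append. Buffer now: "JHJJKJH"
  byte 3: read out[2]='J', append. Buffer now: "JHJJKJHJ"

Answer: JHJ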